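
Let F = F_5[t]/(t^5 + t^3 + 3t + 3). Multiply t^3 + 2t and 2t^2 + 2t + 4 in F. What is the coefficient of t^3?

1

Multiply in F_5[t]: (t^3 + 2t)·(2t^2 + 2t + 4) = 2t^5 + 2t^4 + 3t^3 + 4t^2 + 3t.
Reduce using t^5 ≡ 4t^3 + 2t + 2 (mod t^5 + t^3 + 3t + 3).
Reduced: 2t^4 + t^3 + 4t^2 + 2t + 4.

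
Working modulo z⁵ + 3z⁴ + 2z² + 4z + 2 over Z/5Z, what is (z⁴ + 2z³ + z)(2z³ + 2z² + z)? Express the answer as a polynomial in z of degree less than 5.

Multiply in Z/5Z[z]: (z⁴ + 2z³ + z)·(2z³ + 2z² + z) = 2z⁷ + z⁶ + 4z⁴ + 2z³ + z².
Reduce using z⁵ ≡ 2z⁴ + 3z² + z + 3 (mod z⁵ + 3z⁴ + 2z² + 4z + 2).
Reduced: 4z³ + 2z².

4z^3 + 2z^2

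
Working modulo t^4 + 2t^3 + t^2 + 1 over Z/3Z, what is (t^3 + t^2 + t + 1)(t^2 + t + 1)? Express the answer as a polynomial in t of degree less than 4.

2t^3 + t + 1

Multiply in Z/3Z[t]: (t^3 + t^2 + t + 1)·(t^2 + t + 1) = t^5 + 2t^4 + 2t + 1.
Reduce using t^4 ≡ t^3 + 2t^2 + 2 (mod t^4 + 2t^3 + t^2 + 1).
Reduced: 2t^3 + t + 1.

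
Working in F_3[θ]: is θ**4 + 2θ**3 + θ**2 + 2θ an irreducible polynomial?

No

Write f(θ) = θ**4 + 2θ**3 + θ**2 + 2θ.
Check for roots in F_3: f(0) = 0 → root; f(1) = 0 → root; f(2) = 1.
f(0) = 0, so (θ) divides f(θ); f is reducible.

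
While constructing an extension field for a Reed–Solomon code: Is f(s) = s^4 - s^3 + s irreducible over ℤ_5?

Check for roots in ℤ_5: f(0) = 0 → root; f(1) = 1; f(2) = 0 → root; f(3) = 2; f(4) = 1.
f(0) = 0, so (s) divides f(s); f is reducible.

No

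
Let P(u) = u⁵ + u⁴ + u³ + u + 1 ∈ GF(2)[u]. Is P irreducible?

Check for roots in GF(2): P(0) = 1; P(1) = 1.
No roots, so no linear factors.
Monic irreducibles of degree 2 over GF(2): u² + u + 1.
None of them divide P (all give nonzero remainder).
No irreducible factor of degree ≤ 2 exists, so P is irreducible over GF(2).

Yes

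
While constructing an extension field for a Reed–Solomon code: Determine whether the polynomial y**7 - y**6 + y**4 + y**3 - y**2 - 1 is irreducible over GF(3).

No

Write g(y) = y**7 - y**6 + y**4 + y**3 - y**2 - 1.
Check for roots in GF(3): g(0) = 2; g(1) = 0 → root; g(2) = 2.
g(1) = 0, so (y − 1) divides g(y); g is reducible.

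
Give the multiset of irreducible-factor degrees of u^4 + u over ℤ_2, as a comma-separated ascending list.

1, 1, 2

Write g(u) = u^4 + u.
Roots in ℤ_2: g(0) = 0 → root; g(1) = 0 → root.
Linear factors from roots: (u), (u + 1).
Complete factorization: g(u) = (u)·(u + 1)·(u^2 + u + 1).
Factor degrees with multiplicity: 1 + 1 + 2 = 4.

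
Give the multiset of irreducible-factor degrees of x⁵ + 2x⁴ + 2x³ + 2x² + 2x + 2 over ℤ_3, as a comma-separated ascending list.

Write h(x) = x⁵ + 2x⁴ + 2x³ + 2x² + 2x + 2.
Roots in ℤ_3: h(0) = 2; h(1) = 2; h(2) = 1.
Complete factorization: h(x) = (x² + x + 2)·(x³ + x² + 2x + 1).
Factor degrees with multiplicity: 2 + 3 = 5.

2, 3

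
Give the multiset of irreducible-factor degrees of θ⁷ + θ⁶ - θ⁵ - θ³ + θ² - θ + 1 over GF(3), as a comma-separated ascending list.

Write g(θ) = θ⁷ + θ⁶ - θ⁵ - θ³ + θ² - θ + 1.
Roots in GF(3): g(0) = 1; g(1) = 1; g(2) = 2.
Complete factorization: g(θ) = (θ⁷ + θ⁶ - θ⁵ - θ³ + θ² - θ + 1).
Factor degrees with multiplicity: 7 = 7.

7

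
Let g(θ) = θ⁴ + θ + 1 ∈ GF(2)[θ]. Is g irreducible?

Check for roots in GF(2): g(0) = 1; g(1) = 1.
No roots, so no linear factors.
Monic irreducibles of degree 2 over GF(2): θ² + θ + 1.
None of them divide g (all give nonzero remainder).
No irreducible factor of degree ≤ 2 exists, so g is irreducible over GF(2).

Yes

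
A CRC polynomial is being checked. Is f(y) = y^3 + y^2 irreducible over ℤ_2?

No

Check for roots in ℤ_2: f(0) = 0 → root; f(1) = 0 → root.
f(0) = 0, so (y) divides f(y); f is reducible.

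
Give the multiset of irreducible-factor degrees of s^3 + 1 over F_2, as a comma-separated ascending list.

Write h(s) = s^3 + 1.
Roots in F_2: h(0) = 1; h(1) = 0 → root.
Linear factors from roots: (s + 1).
Complete factorization: h(s) = (s + 1)·(s^2 + s + 1).
Factor degrees with multiplicity: 1 + 2 = 3.

1, 2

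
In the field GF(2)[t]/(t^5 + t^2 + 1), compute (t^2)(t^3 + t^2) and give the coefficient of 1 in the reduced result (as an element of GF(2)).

Multiply in GF(2)[t]: (t^2)·(t^3 + t^2) = t^5 + t^4.
Reduce using t^5 ≡ t^2 + 1 (mod t^5 + t^2 + 1).
Reduced: t^4 + t^2 + 1.

1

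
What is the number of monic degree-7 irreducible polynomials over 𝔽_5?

11160

Gauss's count: N_{5}(7) = (1/7) Σ_{d|7} μ(7/d)·5^d.
Divisors of 7: 1, 7; μ(7/d) for each: -1, 1.
Σ = − 5^1 + 5^7 = 78120.
N = 78120/7 = 11160.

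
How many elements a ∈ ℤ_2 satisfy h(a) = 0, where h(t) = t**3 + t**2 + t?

Evaluate at each of the 2 elements of ℤ_2:
h(0) = 0 → root; h(1) = 1.
Roots: {0}.

1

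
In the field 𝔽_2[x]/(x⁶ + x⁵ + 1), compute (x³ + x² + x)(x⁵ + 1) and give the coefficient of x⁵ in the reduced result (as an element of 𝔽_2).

1

Multiply in 𝔽_2[x]: (x³ + x² + x)·(x⁵ + 1) = x⁸ + x⁷ + x⁶ + x³ + x² + x.
Reduce using x⁶ ≡ x⁵ + 1 (mod x⁶ + x⁵ + 1).
Reduced: x⁵ + x³ + x + 1.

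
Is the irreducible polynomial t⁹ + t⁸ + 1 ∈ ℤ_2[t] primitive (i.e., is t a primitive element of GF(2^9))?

Write f(t) = t⁹ + t⁸ + 1.
|GF(2^9)^×| = 2^9 − 1 = 511. Prime factorization: 511 = 7·73.
f is primitive ⇔ t has order 511 in GF(2)[t]/(f), i.e. t^(511/q) ≠ 1 for each prime q | 511.
t^(73) mod f = 1
t^(7) mod f = t⁷.
Since t^(73) = 1, the order of t divides 73 < 511; not primitive.

No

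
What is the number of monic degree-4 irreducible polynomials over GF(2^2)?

Gauss's count: N_{4}(4) = (1/4) Σ_{d|4} μ(4/d)·4^d.
Divisors of 4: 1, 2, 4; μ(4/d) for each: 0, -1, 1.
Σ = − 4^2 + 4^4 = 240.
N = 240/4 = 60.

60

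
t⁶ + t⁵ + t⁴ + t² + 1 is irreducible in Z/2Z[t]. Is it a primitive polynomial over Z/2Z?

No

Write f(t) = t⁶ + t⁵ + t⁴ + t² + 1.
|GF(2^6)^×| = 2^6 − 1 = 63. Prime factorization: 63 = 3^2·7.
f is primitive ⇔ t has order 63 in GF(2)[t]/(f), i.e. t^(63/q) ≠ 1 for each prime q | 63.
t^(21) mod f = 1
t^(9) mod f = t³ + 1.
Since t^(21) = 1, the order of t divides 21 < 63; not primitive.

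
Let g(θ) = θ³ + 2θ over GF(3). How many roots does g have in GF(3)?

3

Evaluate at each of the 3 elements of GF(3):
g(0) = 0 → root; g(1) = 0 → root; g(2) = 0 → root.
Roots: {0, 1, 2}.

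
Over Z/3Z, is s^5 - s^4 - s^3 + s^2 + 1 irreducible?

Yes

Write f(s) = s^5 - s^4 - s^3 + s^2 + 1.
Check for roots in Z/3Z: f(0) = 1; f(1) = 1; f(2) = 1.
No roots, so no linear factors.
Monic irreducibles of degree 2 over GF(3): s^2 + 1, s^2 + s - 1, s^2 - s - 1.
None of them divide f (all give nonzero remainder).
No irreducible factor of degree ≤ 2 exists, so f is irreducible over GF(3).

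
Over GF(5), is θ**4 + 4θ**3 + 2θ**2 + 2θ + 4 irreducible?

Yes

Write P(θ) = θ**4 + 4θ**3 + 2θ**2 + 2θ + 4.
Check for roots in GF(5): P(0) = 4; P(1) = 3; P(2) = 4; P(3) = 2; P(4) = 1.
No roots, so no linear factors.
Degree-2 irreducible divisors: test the 10 monic irreducibles of degree 2 over GF(5).
None of them divide P (all give nonzero remainder).
No irreducible factor of degree ≤ 2 exists, so P is irreducible over GF(5).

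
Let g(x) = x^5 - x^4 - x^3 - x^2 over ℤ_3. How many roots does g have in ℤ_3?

1

Evaluate at each of the 3 elements of ℤ_3:
g(0) = 0 → root; g(1) = 1; g(2) = 1.
Roots: {0}.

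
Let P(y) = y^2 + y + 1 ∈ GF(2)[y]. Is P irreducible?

Yes

Check for roots in GF(2): P(0) = 1; P(1) = 1.
No roots. A degree-2 polynomial over a field with no linear factor is irreducible.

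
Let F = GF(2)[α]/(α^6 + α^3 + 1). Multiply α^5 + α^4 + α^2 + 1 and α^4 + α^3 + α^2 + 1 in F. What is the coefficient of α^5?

0

Multiply in GF(2)[α]: (α^5 + α^4 + α^2 + 1)·(α^4 + α^3 + α^2 + 1) = α^9 + α^4 + α^3 + 1.
Reduce using α^6 ≡ α^3 + 1 (mod α^6 + α^3 + 1).
Reduced: α^4 + α^3.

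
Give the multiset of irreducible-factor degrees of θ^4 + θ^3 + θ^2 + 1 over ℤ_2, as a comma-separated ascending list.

1, 3

Write f(θ) = θ^4 + θ^3 + θ^2 + 1.
Roots in ℤ_2: f(0) = 1; f(1) = 0 → root.
Linear factors from roots: (θ + 1).
Complete factorization: f(θ) = (θ + 1)·(θ^3 + θ + 1).
Factor degrees with multiplicity: 1 + 3 = 4.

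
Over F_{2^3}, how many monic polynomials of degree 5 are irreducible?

6552

Gauss's count: N_{8}(5) = (1/5) Σ_{d|5} μ(5/d)·8^d.
Divisors of 5: 1, 5; μ(5/d) for each: -1, 1.
Σ = − 8^1 + 8^5 = 32760.
N = 32760/5 = 6552.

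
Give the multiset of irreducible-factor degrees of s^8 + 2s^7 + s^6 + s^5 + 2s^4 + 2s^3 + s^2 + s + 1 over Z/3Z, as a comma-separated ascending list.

Write h(s) = s^8 + 2s^7 + s^6 + s^5 + 2s^4 + 2s^3 + s^2 + s + 1.
Roots in Z/3Z: h(0) = 1; h(1) = 0 → root; h(2) = 0 → root.
Linear factors from roots: (s + 2), (s + 1).
Complete factorization: h(s) = (s + 1)·(s + 2)·(s^2 + s + 2)·(s^2 + 2s + 2)^2.
Factor degrees with multiplicity: 1 + 1 + 2 + 2 + 2 = 8.

1, 1, 2, 2, 2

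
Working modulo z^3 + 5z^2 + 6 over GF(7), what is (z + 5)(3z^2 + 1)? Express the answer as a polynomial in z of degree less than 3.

Multiply in GF(7)[z]: (z + 5)·(3z^2 + 1) = 3z^3 + z^2 + z + 5.
Reduce using z^3 ≡ 2z^2 + 1 (mod z^3 + 5z^2 + 6).
Reduced: z + 1.

z + 1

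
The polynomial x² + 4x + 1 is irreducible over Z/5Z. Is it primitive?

Write f(x) = x² + 4x + 1.
|GF(5^2)^×| = 5^2 − 1 = 24. Prime factorization: 24 = 2^3·3.
f is primitive ⇔ x has order 24 in GF(5)[x]/(f), i.e. x^(24/q) ≠ 1 for each prime q | 24.
x^(12) mod f = 1
x^(8) mod f = x + 4.
Since x^(12) = 1, the order of x divides 12 < 24; not primitive.

No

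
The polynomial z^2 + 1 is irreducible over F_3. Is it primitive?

No

Write f(z) = z^2 + 1.
|GF(3^2)^×| = 3^2 − 1 = 8. Prime factorization: 8 = 2^3.
f is primitive ⇔ z has order 8 in GF(3)[z]/(f), i.e. z^(8/q) ≠ 1 for each prime q | 8.
z^(4) mod f = 1
Since z^(4) = 1, the order of z divides 4 < 8; not primitive.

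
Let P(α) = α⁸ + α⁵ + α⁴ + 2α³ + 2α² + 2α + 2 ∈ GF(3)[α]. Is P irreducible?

Yes

Check for roots in GF(3): P(0) = 2; P(1) = 2; P(2) = 1.
No roots, so no linear factors.
Monic irreducibles of degree 2 over GF(3): α² + 1, α² + α + 2, α² + 2α + 2.
None of them divide P (all give nonzero remainder).
Degree-3 irreducible divisors: test the 8 monic irreducibles of degree 3 over GF(3).
None of them divide P (all give nonzero remainder).
Degree-4 irreducible divisors: test the 18 monic irreducibles of degree 4 over GF(3).
None of them divide P (all give nonzero remainder).
No irreducible factor of degree ≤ 4 exists, so P is irreducible over GF(3).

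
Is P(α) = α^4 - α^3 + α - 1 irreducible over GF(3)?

No

Check for roots in GF(3): P(0) = 2; P(1) = 0 → root; P(2) = 0 → root.
P(1) = 0, so (α − 1) divides P(α); P is reducible.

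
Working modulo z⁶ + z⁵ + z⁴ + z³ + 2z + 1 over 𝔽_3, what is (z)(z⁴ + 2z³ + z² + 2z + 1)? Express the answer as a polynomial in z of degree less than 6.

Multiply in 𝔽_3[z]: (z)·(z⁴ + 2z³ + z² + 2z + 1) = z⁵ + 2z⁴ + z³ + 2z² + z.
Reduced: z⁵ + 2z⁴ + z³ + 2z² + z.

z^5 + 2z^4 + z^3 + 2z^2 + z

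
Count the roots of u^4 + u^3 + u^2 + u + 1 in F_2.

Write h(u) = u^4 + u^3 + u^2 + u + 1.
Evaluate at each of the 2 elements of F_2:
h(0) = 1; h(1) = 1.
No element is a root.

0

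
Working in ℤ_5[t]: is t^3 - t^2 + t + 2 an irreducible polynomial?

Yes

Write f(t) = t^3 - t^2 + t + 2.
Check for roots in ℤ_5: f(0) = 2; f(1) = 3; f(2) = 3; f(3) = 3; f(4) = 4.
No roots. A degree-3 polynomial over a field with no linear factor is irreducible.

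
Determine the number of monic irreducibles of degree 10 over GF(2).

99

x^(2^10) − x is the product of all monic irreducibles of degree dividing 10; Möbius inversion gives N = (1/10) Σ μ(10/d)·2^d.
Divisors of 10: 1, 2, 5, 10; μ(10/d) for each: 1, -1, -1, 1.
Σ = 2^1 − 2^2 − 2^5 + 2^10 = 990.
N = 990/10 = 99.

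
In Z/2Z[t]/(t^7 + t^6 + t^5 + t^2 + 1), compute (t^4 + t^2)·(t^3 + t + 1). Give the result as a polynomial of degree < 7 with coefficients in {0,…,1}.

Multiply in Z/2Z[t]: (t^4 + t^2)·(t^3 + t + 1) = t^7 + t^4 + t^3 + t^2.
Reduce using t^7 ≡ t^6 + t^5 + t^2 + 1 (mod t^7 + t^6 + t^5 + t^2 + 1).
Reduced: t^6 + t^5 + t^4 + t^3 + 1.

t^6 + t^5 + t^4 + t^3 + 1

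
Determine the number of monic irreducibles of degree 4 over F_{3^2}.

1620

Gauss's count: N_{9}(4) = (1/4) Σ_{d|4} μ(4/d)·9^d.
Divisors of 4: 1, 2, 4; μ(4/d) for each: 0, -1, 1.
Σ = − 9^2 + 9^4 = 6480.
N = 6480/4 = 1620.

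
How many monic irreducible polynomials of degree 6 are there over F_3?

Gauss's count: N_{3}(6) = (1/6) Σ_{d|6} μ(6/d)·3^d.
Divisors of 6: 1, 2, 3, 6; μ(6/d) for each: 1, -1, -1, 1.
Σ = 3^1 − 3^2 − 3^3 + 3^6 = 696.
N = 696/6 = 116.

116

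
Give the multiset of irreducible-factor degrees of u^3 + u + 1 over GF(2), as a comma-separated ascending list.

Write g(u) = u^3 + u + 1.
Roots in GF(2): g(0) = 1; g(1) = 1.
Complete factorization: g(u) = (u^3 + u + 1).
Factor degrees with multiplicity: 3 = 3.

3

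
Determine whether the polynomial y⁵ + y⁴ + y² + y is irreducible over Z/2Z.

Write h(y) = y⁵ + y⁴ + y² + y.
Check for roots in Z/2Z: h(0) = 0 → root; h(1) = 0 → root.
h(0) = 0, so (y) divides h(y); h is reducible.

No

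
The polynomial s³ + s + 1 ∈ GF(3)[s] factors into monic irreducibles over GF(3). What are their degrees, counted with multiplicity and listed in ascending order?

Write f(s) = s³ + s + 1.
Roots in GF(3): f(0) = 1; f(1) = 0 → root; f(2) = 2.
Linear factors from roots: (s + 2).
Complete factorization: f(s) = (s + 2)·(s² + s + 2).
Factor degrees with multiplicity: 1 + 2 = 3.

1, 2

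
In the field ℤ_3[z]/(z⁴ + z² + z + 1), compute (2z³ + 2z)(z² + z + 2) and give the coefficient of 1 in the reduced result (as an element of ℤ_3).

1

Multiply in ℤ_3[z]: (2z³ + 2z)·(z² + z + 2) = 2z⁵ + 2z⁴ + 2z² + z.
Reduce using z⁴ ≡ 2z² + 2z + 2 (mod z⁴ + z² + z + 1).
Reduced: z³ + z² + 1.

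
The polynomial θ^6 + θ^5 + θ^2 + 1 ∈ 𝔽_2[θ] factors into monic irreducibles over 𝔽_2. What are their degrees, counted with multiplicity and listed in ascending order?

Write h(θ) = θ^6 + θ^5 + θ^2 + 1.
Roots in 𝔽_2: h(0) = 1; h(1) = 0 → root.
Linear factors from roots: (θ + 1).
Complete factorization: h(θ) = (θ + 1)·(θ^2 + θ + 1)·(θ^3 + θ^2 + 1).
Factor degrees with multiplicity: 1 + 2 + 3 = 6.

1, 2, 3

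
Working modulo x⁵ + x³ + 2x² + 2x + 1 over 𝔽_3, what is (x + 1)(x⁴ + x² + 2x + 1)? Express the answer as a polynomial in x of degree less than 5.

Multiply in 𝔽_3[x]: (x + 1)·(x⁴ + x² + 2x + 1) = x⁵ + x⁴ + x³ + 1.
Reduce using x⁵ ≡ 2x³ + x² + x + 2 (mod x⁵ + x³ + 2x² + 2x + 1).
Reduced: x⁴ + x² + x.

x^4 + x^2 + x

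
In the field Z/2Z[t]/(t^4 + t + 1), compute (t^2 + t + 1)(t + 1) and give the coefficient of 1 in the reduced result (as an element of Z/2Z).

Multiply in Z/2Z[t]: (t^2 + t + 1)·(t + 1) = t^3 + 1.
Reduced: t^3 + 1.

1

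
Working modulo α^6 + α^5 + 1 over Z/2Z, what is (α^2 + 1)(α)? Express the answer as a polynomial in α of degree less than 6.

α^3 + α

Multiply in Z/2Z[α]: (α^2 + 1)·(α) = α^3 + α.
Reduced: α^3 + α.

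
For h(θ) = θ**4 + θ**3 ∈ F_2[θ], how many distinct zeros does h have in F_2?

2

Evaluate at each of the 2 elements of F_2:
h(0) = 0 → root; h(1) = 0 → root.
Roots: {0, 1}.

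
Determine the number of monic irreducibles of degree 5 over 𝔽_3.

48

x^(3^5) − x is the product of all monic irreducibles of degree dividing 5; Möbius inversion gives N = (1/5) Σ μ(5/d)·3^d.
Divisors of 5: 1, 5; μ(5/d) for each: -1, 1.
Σ = − 3^1 + 3^5 = 240.
N = 240/5 = 48.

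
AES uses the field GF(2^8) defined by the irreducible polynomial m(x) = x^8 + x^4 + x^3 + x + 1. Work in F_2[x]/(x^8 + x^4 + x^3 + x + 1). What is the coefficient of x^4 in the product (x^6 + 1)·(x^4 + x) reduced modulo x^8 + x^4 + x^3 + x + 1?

1

Multiply in F_2[x]: (x^6 + 1)·(x^4 + x) = x^10 + x^7 + x^4 + x.
Reduce using x^8 ≡ x^4 + x^3 + x + 1 (mod x^8 + x^4 + x^3 + x + 1).
Reduced: x^7 + x^6 + x^5 + x^4 + x^3 + x^2 + x.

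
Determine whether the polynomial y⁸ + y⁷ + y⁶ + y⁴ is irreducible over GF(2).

No

Write g(y) = y⁸ + y⁷ + y⁶ + y⁴.
Check for roots in GF(2): g(0) = 0 → root; g(1) = 0 → root.
g(0) = 0, so (y) divides g(y); g is reducible.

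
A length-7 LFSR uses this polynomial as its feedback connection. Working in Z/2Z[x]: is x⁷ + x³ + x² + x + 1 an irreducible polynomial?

Yes

Write P(x) = x⁷ + x³ + x² + x + 1.
Check for roots in Z/2Z: P(0) = 1; P(1) = 1.
No roots, so no linear factors.
Monic irreducibles of degree 2 over GF(2): x² + x + 1.
None of them divide P (all give nonzero remainder).
Monic irreducibles of degree 3 over GF(2): x³ + x + 1, x³ + x² + 1.
None of them divide P (all give nonzero remainder).
No irreducible factor of degree ≤ 3 exists, so P is irreducible over GF(2).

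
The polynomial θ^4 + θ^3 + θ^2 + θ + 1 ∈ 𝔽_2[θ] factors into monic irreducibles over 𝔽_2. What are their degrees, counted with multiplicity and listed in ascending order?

4

Write h(θ) = θ^4 + θ^3 + θ^2 + θ + 1.
Roots in 𝔽_2: h(0) = 1; h(1) = 1.
Complete factorization: h(θ) = (θ^4 + θ^3 + θ^2 + θ + 1).
Factor degrees with multiplicity: 4 = 4.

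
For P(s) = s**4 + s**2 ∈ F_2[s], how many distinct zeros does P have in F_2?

2

Evaluate at each of the 2 elements of F_2:
P(0) = 0 → root; P(1) = 0 → root.
Roots: {0, 1}.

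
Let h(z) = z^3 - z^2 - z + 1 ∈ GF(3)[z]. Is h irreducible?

Check for roots in GF(3): h(0) = 1; h(1) = 0 → root; h(2) = 0 → root.
h(1) = 0, so (z − 1) divides h(z); h is reducible.

No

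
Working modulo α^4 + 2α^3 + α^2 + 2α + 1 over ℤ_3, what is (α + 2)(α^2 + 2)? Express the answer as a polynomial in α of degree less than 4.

Multiply in ℤ_3[α]: (α + 2)·(α^2 + 2) = α^3 + 2α^2 + 2α + 1.
Reduced: α^3 + 2α^2 + 2α + 1.

α^3 + 2α^2 + 2α + 1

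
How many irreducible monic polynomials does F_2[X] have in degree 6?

9

The number of monic irreducibles of degree 6 over GF(2) is (1/6)·Σ_{d∣6} μ(6/d) 2^d.
Divisors of 6: 1, 2, 3, 6; μ(6/d) for each: 1, -1, -1, 1.
Σ = 2^1 − 2^2 − 2^3 + 2^6 = 54.
N = 54/6 = 9.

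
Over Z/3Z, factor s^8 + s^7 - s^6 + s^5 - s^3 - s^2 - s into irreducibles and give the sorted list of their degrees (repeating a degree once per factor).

Write g(s) = s^8 + s^7 - s^6 + s^5 - s^3 - s^2 - s.
Roots in Z/3Z: g(0) = 0 → root; g(1) = 2; g(2) = 2.
Linear factors from roots: (s).
Complete factorization: g(s) = (s)·(s^2 + 1)·(s^2 + s - 1)·(s^3 - s + 1).
Factor degrees with multiplicity: 1 + 2 + 2 + 3 = 8.

1, 2, 2, 3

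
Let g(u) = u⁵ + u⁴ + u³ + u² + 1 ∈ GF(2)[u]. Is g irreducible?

Check for roots in GF(2): g(0) = 1; g(1) = 1.
No roots, so no linear factors.
Monic irreducibles of degree 2 over GF(2): u² + u + 1.
None of them divide g (all give nonzero remainder).
No irreducible factor of degree ≤ 2 exists, so g is irreducible over GF(2).

Yes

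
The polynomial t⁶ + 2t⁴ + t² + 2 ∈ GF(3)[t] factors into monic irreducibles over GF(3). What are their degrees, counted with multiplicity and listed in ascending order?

1, 1, 2, 2

Write f(t) = t⁶ + 2t⁴ + t² + 2.
Roots in GF(3): f(0) = 2; f(1) = 0 → root; f(2) = 0 → root.
Linear factors from roots: (t + 2), (t + 1).
Complete factorization: f(t) = (t + 1)·(t + 2)·(t² + t + 2)·(t² + 2t + 2).
Factor degrees with multiplicity: 1 + 1 + 2 + 2 = 6.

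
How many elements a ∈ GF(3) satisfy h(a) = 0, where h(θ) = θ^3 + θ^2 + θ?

Evaluate at each of the 3 elements of GF(3):
h(0) = 0 → root; h(1) = 0 → root; h(2) = 2.
Roots: {0, 1}.

2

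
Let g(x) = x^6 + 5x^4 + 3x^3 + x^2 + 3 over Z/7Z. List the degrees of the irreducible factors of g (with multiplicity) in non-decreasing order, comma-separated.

Linear factors from roots: (x + 5), (x + 1).
Complete factorization: g(x) = (x + 1)·(x + 5)^2·(x^3 + 3x^2 + 6).
Factor degrees with multiplicity: 1 + 1 + 1 + 3 = 6.

1, 1, 1, 3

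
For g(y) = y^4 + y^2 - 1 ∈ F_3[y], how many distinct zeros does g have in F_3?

Evaluate at each of the 3 elements of F_3:
g(0) = 2; g(1) = 1; g(2) = 1.
No element is a root.

0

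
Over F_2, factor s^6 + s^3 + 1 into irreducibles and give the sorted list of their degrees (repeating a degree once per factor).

Write f(s) = s^6 + s^3 + 1.
Roots in F_2: f(0) = 1; f(1) = 1.
Complete factorization: f(s) = (s^6 + s^3 + 1).
Factor degrees with multiplicity: 6 = 6.

6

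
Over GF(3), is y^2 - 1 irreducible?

Write h(y) = y^2 - 1.
Check for roots in GF(3): h(0) = 2; h(1) = 0 → root; h(2) = 0 → root.
h(1) = 0, so (y − 1) divides h(y); h is reducible.

No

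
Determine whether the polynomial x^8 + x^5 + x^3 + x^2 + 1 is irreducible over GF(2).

Write g(x) = x^8 + x^5 + x^3 + x^2 + 1.
Check for roots in GF(2): g(0) = 1; g(1) = 1.
No roots, so no linear factors.
Monic irreducibles of degree 2 over GF(2): x^2 + x + 1.
None of them divide g (all give nonzero remainder).
Monic irreducibles of degree 3 over GF(2): x^3 + x + 1, x^3 + x^2 + 1.
None of them divide g (all give nonzero remainder).
Monic irreducibles of degree 4 over GF(2): x^4 + x + 1, x^4 + x^3 + 1, x^4 + x^3 + x^2 + x + 1.
None of them divide g (all give nonzero remainder).
No irreducible factor of degree ≤ 4 exists, so g is irreducible over GF(2).

Yes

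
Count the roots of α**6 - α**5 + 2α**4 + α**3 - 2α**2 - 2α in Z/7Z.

2

Write g(α) = α**6 - α**5 + 2α**4 + α**3 - 2α**2 - 2α.
Evaluate at each of the 7 elements of Z/7Z:
g(0) = 0 → root; g(1) = 6; g(2) = 4; g(3) = 0 → root; g(4) = 3; g(5) = 4; g(6) = 3.
Roots: {0, 3}.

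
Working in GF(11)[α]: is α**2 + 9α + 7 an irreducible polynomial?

Write P(α) = α**2 + 9α + 7.
Check each element of GF(11) for a root: P(0)=7, P(1)=6, P(2)=7, P(3)=10, P(4)=4, P(5)=0, P(6)=9, P(7)=9, P(8)=0, P(9)=4, P(10)=10.
P(5) = 0, so (α − 5) divides P(α); P is reducible.

No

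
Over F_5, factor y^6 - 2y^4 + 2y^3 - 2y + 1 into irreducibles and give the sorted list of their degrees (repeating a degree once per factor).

Write g(y) = y^6 - 2y^4 + 2y^3 - 2y + 1.
Roots in F_5: g(0) = 1; g(1) = 0 → root; g(2) = 0 → root; g(3) = 1; g(4) = 0 → root.
Linear factors from roots: (y - 1), (y - 2), (y + 1).
Complete factorization: g(y) = (y + 1)·(y - 1)·(y - 2)^2·(y^2 - y + 1).
Factor degrees with multiplicity: 1 + 1 + 1 + 1 + 2 = 6.

1, 1, 1, 1, 2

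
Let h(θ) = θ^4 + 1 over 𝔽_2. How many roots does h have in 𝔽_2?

Evaluate at each of the 2 elements of 𝔽_2:
h(0) = 1; h(1) = 0 → root.
Roots: {1}.

1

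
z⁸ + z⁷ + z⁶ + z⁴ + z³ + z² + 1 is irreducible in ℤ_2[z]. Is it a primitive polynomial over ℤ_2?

Write f(z) = z⁸ + z⁷ + z⁶ + z⁴ + z³ + z² + 1.
|GF(2^8)^×| = 2^8 − 1 = 255. Prime factorization: 255 = 3·5·17.
f is primitive ⇔ z has order 255 in GF(2)[z]/(f), i.e. z^(255/q) ≠ 1 for each prime q | 255.
z^(85) mod f = 1
z^(51) mod f = z⁶ + z³.
z^(15) mod f = z⁷ + z⁶ + z⁴ + z³ + z² + z.
Since z^(85) = 1, the order of z divides 85 < 255; not primitive.

No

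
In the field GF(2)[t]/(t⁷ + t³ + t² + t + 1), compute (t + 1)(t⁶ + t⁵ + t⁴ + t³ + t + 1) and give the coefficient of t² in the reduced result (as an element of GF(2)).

Multiply in GF(2)[t]: (t + 1)·(t⁶ + t⁵ + t⁴ + t³ + t + 1) = t⁷ + t³ + t² + 1.
Reduce using t⁷ ≡ t³ + t² + t + 1 (mod t⁷ + t³ + t² + t + 1).
Reduced: t.

0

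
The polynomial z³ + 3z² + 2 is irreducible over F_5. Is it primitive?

Yes

Write f(z) = z³ + 3z² + 2.
|GF(5^3)^×| = 5^3 − 1 = 124. Prime factorization: 124 = 2^2·31.
f is primitive ⇔ z has order 124 in GF(5)[z]/(f), i.e. z^(124/q) ≠ 1 for each prime q | 124.
z^(62) mod f = 4.
z^(4) mod f = 4z² + 3z + 1.
None equal 1, so z has full order 124; f is primitive.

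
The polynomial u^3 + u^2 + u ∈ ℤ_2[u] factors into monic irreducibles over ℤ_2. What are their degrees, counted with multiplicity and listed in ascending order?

Write h(u) = u^3 + u^2 + u.
Roots in ℤ_2: h(0) = 0 → root; h(1) = 1.
Linear factors from roots: (u).
Complete factorization: h(u) = (u)·(u^2 + u + 1).
Factor degrees with multiplicity: 1 + 2 = 3.

1, 2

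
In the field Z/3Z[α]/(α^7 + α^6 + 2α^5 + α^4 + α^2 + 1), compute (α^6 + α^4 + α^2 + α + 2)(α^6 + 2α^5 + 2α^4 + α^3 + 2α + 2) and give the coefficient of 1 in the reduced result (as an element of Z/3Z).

1

Multiply in Z/3Z[α]: (α^6 + α^4 + α^2 + α + 2)·(α^6 + 2α^5 + 2α^4 + α^3 + 2α + 2) = α^12 + 2α^11 + 2α^6 + α^4 + α^3 + α^2 + 1.
Reduce using α^7 ≡ 2α^6 + α^5 + 2α^4 + 2α^2 + 2 (mod α^7 + α^6 + 2α^5 + α^4 + α^2 + 1).
Reduced: 2α^3 + α^2 + α + 1.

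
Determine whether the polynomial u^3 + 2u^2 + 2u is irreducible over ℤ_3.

No

Write m(u) = u^3 + 2u^2 + 2u.
Check for roots in ℤ_3: m(0) = 0 → root; m(1) = 2; m(2) = 2.
m(0) = 0, so (u) divides m(u); m is reducible.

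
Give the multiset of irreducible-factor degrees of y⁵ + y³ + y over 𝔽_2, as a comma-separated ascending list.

Write h(y) = y⁵ + y³ + y.
Roots in 𝔽_2: h(0) = 0 → root; h(1) = 1.
Linear factors from roots: (y).
Complete factorization: h(y) = (y)·(y² + y + 1)^2.
Factor degrees with multiplicity: 1 + 2 + 2 = 5.

1, 2, 2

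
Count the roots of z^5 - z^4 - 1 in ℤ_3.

1

Write f(z) = z^5 - z^4 - 1.
Evaluate at each of the 3 elements of ℤ_3:
f(0) = 2; f(1) = 2; f(2) = 0 → root.
Roots: {2}.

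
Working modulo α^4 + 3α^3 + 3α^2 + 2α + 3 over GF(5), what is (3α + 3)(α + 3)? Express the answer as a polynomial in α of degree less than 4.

3α^2 + 2α + 4

Multiply in GF(5)[α]: (3α + 3)·(α + 3) = 3α^2 + 2α + 4.
Reduced: 3α^2 + 2α + 4.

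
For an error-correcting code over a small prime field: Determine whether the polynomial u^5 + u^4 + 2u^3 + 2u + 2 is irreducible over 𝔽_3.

Write f(u) = u^5 + u^4 + 2u^3 + 2u + 2.
Check for roots in 𝔽_3: f(0) = 2; f(1) = 2; f(2) = 1.
No roots, so no linear factors.
Monic irreducibles of degree 2 over GF(3): u^2 + 1, u^2 + u + 2, u^2 + 2u + 2.
None of them divide f (all give nonzero remainder).
No irreducible factor of degree ≤ 2 exists, so f is irreducible over GF(3).

Yes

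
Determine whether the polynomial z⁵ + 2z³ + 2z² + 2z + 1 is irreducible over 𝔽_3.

Write g(z) = z⁵ + 2z³ + 2z² + 2z + 1.
Check for roots in 𝔽_3: g(0) = 1; g(1) = 2; g(2) = 1.
No roots, so no linear factors.
Monic irreducibles of degree 2 over GF(3): z² + 1, z² + z + 2, z² + 2z + 2.
None of them divide g (all give nonzero remainder).
No irreducible factor of degree ≤ 2 exists, so g is irreducible over GF(3).

Yes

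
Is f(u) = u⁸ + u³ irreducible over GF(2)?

No

Check for roots in GF(2): f(0) = 0 → root; f(1) = 0 → root.
f(0) = 0, so (u) divides f(u); f is reducible.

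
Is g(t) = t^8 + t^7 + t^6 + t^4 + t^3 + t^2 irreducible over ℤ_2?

No

Check for roots in ℤ_2: g(0) = 0 → root; g(1) = 0 → root.
g(0) = 0, so (t) divides g(t); g is reducible.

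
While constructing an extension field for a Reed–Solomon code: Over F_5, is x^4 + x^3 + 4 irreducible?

Write P(x) = x^4 + x^3 + 4.
Check for roots in F_5: P(0) = 4; P(1) = 1; P(2) = 3; P(3) = 2; P(4) = 4.
No roots, so no linear factors.
Degree-2 irreducible divisors: test the 10 monic irreducibles of degree 2 over GF(5).
None of them divide P (all give nonzero remainder).
No irreducible factor of degree ≤ 2 exists, so P is irreducible over GF(5).

Yes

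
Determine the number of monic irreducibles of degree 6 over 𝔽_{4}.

670

The number of monic irreducibles of degree 6 over GF(4) is (1/6)·Σ_{d∣6} μ(6/d) 4^d.
Divisors of 6: 1, 2, 3, 6; μ(6/d) for each: 1, -1, -1, 1.
Σ = 4^1 − 4^2 − 4^3 + 4^6 = 4020.
N = 4020/6 = 670.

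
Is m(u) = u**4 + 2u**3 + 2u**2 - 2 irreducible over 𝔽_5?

Yes

Check for roots in 𝔽_5: m(0) = 3; m(1) = 3; m(2) = 3; m(3) = 1; m(4) = 4.
No roots, so no linear factors.
Degree-2 irreducible divisors: test the 10 monic irreducibles of degree 2 over GF(5).
None of them divide m (all give nonzero remainder).
No irreducible factor of degree ≤ 2 exists, so m is irreducible over GF(5).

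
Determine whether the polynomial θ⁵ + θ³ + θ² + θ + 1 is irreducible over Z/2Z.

Write P(θ) = θ⁵ + θ³ + θ² + θ + 1.
Check for roots in Z/2Z: P(0) = 1; P(1) = 1.
No roots, so no linear factors.
Monic irreducibles of degree 2 over GF(2): θ² + θ + 1.
None of them divide P (all give nonzero remainder).
No irreducible factor of degree ≤ 2 exists, so P is irreducible over GF(2).

Yes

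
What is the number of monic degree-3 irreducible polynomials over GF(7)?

The number of monic irreducibles of degree 3 over GF(7) is (1/3)·Σ_{d∣3} μ(3/d) 7^d.
Divisors of 3: 1, 3; μ(3/d) for each: -1, 1.
Σ = − 7^1 + 7^3 = 336.
N = 336/3 = 112.

112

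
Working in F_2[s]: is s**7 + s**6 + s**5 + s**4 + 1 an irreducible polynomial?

Write m(s) = s**7 + s**6 + s**5 + s**4 + 1.
Check for roots in F_2: m(0) = 1; m(1) = 1.
No roots, so no linear factors.
Monic irreducibles of degree 2 over GF(2): s**2 + s + 1.
None of them divide m (all give nonzero remainder).
Monic irreducibles of degree 3 over GF(2): s**3 + s + 1, s**3 + s**2 + 1.
None of them divide m (all give nonzero remainder).
No irreducible factor of degree ≤ 3 exists, so m is irreducible over GF(2).

Yes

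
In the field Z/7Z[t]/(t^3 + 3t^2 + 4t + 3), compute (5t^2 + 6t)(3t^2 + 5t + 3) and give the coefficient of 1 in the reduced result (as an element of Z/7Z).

6

Multiply in Z/7Z[t]: (5t^2 + 6t)·(3t^2 + 5t + 3) = t^4 + t^3 + 3t^2 + 4t.
Reduce using t^3 ≡ 4t^2 + 3t + 4 (mod t^3 + 3t^2 + 4t + 3).
Reduced: 5t^2 + 2t + 6.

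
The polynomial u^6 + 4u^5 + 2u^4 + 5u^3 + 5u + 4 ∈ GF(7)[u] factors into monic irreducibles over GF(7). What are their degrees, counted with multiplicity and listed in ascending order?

Write g(u) = u^6 + 4u^5 + 2u^4 + 5u^3 + 5u + 4.
Linear factors from roots: (u + 6), (u + 1).
Complete factorization: g(u) = (u + 1)·(u + 6)·(u^2 + 4)·(u^2 + 4u + 6).
Factor degrees with multiplicity: 1 + 1 + 2 + 2 = 6.

1, 1, 2, 2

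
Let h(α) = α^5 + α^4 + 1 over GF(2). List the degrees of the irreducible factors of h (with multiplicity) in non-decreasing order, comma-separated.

2, 3

Roots in GF(2): h(0) = 1; h(1) = 1.
Complete factorization: h(α) = (α^2 + α + 1)·(α^3 + α + 1).
Factor degrees with multiplicity: 2 + 3 = 5.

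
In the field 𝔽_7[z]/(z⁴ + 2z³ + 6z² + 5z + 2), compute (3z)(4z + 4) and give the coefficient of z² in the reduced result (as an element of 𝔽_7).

Multiply in 𝔽_7[z]: (3z)·(4z + 4) = 5z² + 5z.
Reduced: 5z² + 5z.

5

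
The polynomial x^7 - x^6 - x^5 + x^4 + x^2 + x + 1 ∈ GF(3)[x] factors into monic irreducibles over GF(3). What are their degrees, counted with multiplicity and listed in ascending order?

1, 1, 1, 1, 3

Write f(x) = x^7 - x^6 - x^5 + x^4 + x^2 + x + 1.
Roots in GF(3): f(0) = 1; f(1) = 0 → root; f(2) = 1.
Linear factors from roots: (x - 1).
Complete factorization: f(x) = (x - 1)^4·(x^3 - x + 1).
Factor degrees with multiplicity: 1 + 1 + 1 + 1 + 3 = 7.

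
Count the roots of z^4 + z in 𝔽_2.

2

Write P(z) = z^4 + z.
Evaluate at each of the 2 elements of 𝔽_2:
P(0) = 0 → root; P(1) = 0 → root.
Roots: {0, 1}.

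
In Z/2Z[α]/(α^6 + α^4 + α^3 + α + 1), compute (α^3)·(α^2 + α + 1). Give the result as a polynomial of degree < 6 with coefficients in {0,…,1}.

α^5 + α^4 + α^3

Multiply in Z/2Z[α]: (α^3)·(α^2 + α + 1) = α^5 + α^4 + α^3.
Reduced: α^5 + α^4 + α^3.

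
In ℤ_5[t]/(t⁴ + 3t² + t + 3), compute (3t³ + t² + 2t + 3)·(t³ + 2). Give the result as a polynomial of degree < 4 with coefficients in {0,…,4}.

Multiply in ℤ_5[t]: (3t³ + t² + 2t + 3)·(t³ + 2) = 3t⁶ + t⁵ + 2t⁴ + 4t³ + 2t² + 4t + 1.
Reduce using t⁴ ≡ 2t² + 4t + 2 (mod t⁴ + 3t² + t + 3).
Reduced: 3t³ + 3t² + 3t + 2.

3t^3 + 3t^2 + 3t + 2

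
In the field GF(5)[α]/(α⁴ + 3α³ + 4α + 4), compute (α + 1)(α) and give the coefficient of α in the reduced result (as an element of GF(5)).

Multiply in GF(5)[α]: (α + 1)·(α) = α² + α.
Reduced: α² + α.

1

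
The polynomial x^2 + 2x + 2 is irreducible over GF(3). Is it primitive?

Write f(x) = x^2 + 2x + 2.
|GF(3^2)^×| = 3^2 − 1 = 8. Prime factorization: 8 = 2^3.
f is primitive ⇔ x has order 8 in GF(3)[x]/(f), i.e. x^(8/q) ≠ 1 for each prime q | 8.
x^(4) mod f = 2.
None equal 1, so x has full order 8; f is primitive.

Yes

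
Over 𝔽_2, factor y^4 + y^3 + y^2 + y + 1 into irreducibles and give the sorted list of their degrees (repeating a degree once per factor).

Write f(y) = y^4 + y^3 + y^2 + y + 1.
Roots in 𝔽_2: f(0) = 1; f(1) = 1.
Complete factorization: f(y) = (y^4 + y^3 + y^2 + y + 1).
Factor degrees with multiplicity: 4 = 4.

4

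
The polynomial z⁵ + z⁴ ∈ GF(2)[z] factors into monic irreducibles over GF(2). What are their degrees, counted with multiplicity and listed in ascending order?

1, 1, 1, 1, 1

Write f(z) = z⁵ + z⁴.
Roots in GF(2): f(0) = 0 → root; f(1) = 0 → root.
Linear factors from roots: (z), (z + 1).
Complete factorization: f(z) = (z + 1)·(z)^4.
Factor degrees with multiplicity: 1 + 1 + 1 + 1 + 1 = 5.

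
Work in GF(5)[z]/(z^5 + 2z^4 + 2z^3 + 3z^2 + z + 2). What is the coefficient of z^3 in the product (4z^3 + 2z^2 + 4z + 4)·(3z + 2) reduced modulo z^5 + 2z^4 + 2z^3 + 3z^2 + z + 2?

4

Multiply in GF(5)[z]: (4z^3 + 2z^2 + 4z + 4)·(3z + 2) = 2z^4 + 4z^3 + z^2 + 3.
Reduced: 2z^4 + 4z^3 + z^2 + 3.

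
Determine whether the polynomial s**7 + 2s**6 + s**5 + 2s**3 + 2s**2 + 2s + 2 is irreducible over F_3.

Write g(s) = s**7 + 2s**6 + s**5 + 2s**3 + 2s**2 + 2s + 2.
Check for roots in F_3: g(0) = 2; g(1) = 0 → root; g(2) = 0 → root.
g(1) = 0, so (s − 1) divides g(s); g is reducible.

No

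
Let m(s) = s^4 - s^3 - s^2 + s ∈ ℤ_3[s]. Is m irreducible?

Check for roots in ℤ_3: m(0) = 0 → root; m(1) = 0 → root; m(2) = 0 → root.
m(0) = 0, so (s) divides m(s); m is reducible.

No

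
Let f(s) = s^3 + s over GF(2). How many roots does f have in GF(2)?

Evaluate at each of the 2 elements of GF(2):
f(0) = 0 → root; f(1) = 0 → root.
Roots: {0, 1}.

2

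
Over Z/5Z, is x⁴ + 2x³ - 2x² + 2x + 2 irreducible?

No

Write h(x) = x⁴ + 2x³ - 2x² + 2x + 2.
Check for roots in Z/5Z: h(0) = 2; h(1) = 0 → root; h(2) = 0 → root; h(3) = 0 → root; h(4) = 2.
h(1) = 0, so (x − 1) divides h(x); h is reducible.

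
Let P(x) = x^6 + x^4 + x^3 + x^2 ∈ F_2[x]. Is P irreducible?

Check for roots in F_2: P(0) = 0 → root; P(1) = 0 → root.
P(0) = 0, so (x) divides P(x); P is reducible.

No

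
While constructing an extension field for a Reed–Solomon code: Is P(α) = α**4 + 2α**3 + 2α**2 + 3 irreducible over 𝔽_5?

Yes

Check for roots in 𝔽_5: P(0) = 3; P(1) = 3; P(2) = 3; P(3) = 1; P(4) = 4.
No roots, so no linear factors.
Degree-2 irreducible divisors: test the 10 monic irreducibles of degree 2 over GF(5).
None of them divide P (all give nonzero remainder).
No irreducible factor of degree ≤ 2 exists, so P is irreducible over GF(5).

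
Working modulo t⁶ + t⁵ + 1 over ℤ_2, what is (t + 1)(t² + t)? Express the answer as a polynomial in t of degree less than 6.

t^3 + t

Multiply in ℤ_2[t]: (t + 1)·(t² + t) = t³ + t.
Reduced: t³ + t.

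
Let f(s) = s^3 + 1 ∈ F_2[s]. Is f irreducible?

Check for roots in F_2: f(0) = 1; f(1) = 0 → root.
f(1) = 0, so (s − 1) divides f(s); f is reducible.

No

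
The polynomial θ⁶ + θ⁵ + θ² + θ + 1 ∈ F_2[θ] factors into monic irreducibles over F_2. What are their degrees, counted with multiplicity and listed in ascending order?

6

Write g(θ) = θ⁶ + θ⁵ + θ² + θ + 1.
Roots in F_2: g(0) = 1; g(1) = 1.
Complete factorization: g(θ) = (θ⁶ + θ⁵ + θ² + θ + 1).
Factor degrees with multiplicity: 6 = 6.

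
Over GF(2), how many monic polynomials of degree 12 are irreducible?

335

Gauss's count: N_{2}(12) = (1/12) Σ_{d|12} μ(12/d)·2^d.
Divisors of 12: 1, 2, 3, 4, 6, 12; μ(12/d) for each: 0, 1, 0, -1, -1, 1.
Σ = 2^2 − 2^4 − 2^6 + 2^12 = 4020.
N = 4020/12 = 335.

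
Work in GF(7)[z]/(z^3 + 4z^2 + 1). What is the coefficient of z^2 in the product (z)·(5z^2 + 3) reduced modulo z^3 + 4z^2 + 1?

Multiply in GF(7)[z]: (z)·(5z^2 + 3) = 5z^3 + 3z.
Reduce using z^3 ≡ 3z^2 + 6 (mod z^3 + 4z^2 + 1).
Reduced: z^2 + 3z + 2.

1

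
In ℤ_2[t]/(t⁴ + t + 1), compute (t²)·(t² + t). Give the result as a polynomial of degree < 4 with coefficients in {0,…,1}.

Multiply in ℤ_2[t]: (t²)·(t² + t) = t⁴ + t³.
Reduce using t⁴ ≡ t + 1 (mod t⁴ + t + 1).
Reduced: t³ + t + 1.

t^3 + t + 1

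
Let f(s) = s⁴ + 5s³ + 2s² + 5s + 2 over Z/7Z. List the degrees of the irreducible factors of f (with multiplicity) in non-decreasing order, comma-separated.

1, 3

Linear factors from roots: (s + 3).
Complete factorization: f(s) = (s + 3)·(s³ + 2s² + 3s + 3).
Factor degrees with multiplicity: 1 + 3 = 4.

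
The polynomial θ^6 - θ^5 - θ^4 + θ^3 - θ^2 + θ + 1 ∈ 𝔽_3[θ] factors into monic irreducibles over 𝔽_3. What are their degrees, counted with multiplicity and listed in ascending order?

Write f(θ) = θ^6 - θ^5 - θ^4 + θ^3 - θ^2 + θ + 1.
Roots in 𝔽_3: f(0) = 1; f(1) = 1; f(2) = 2.
Complete factorization: f(θ) = (θ^6 - θ^5 - θ^4 + θ^3 - θ^2 + θ + 1).
Factor degrees with multiplicity: 6 = 6.

6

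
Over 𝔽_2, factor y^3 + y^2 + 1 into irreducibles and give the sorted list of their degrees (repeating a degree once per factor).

3

Write g(y) = y^3 + y^2 + 1.
Roots in 𝔽_2: g(0) = 1; g(1) = 1.
Complete factorization: g(y) = (y^3 + y^2 + 1).
Factor degrees with multiplicity: 3 = 3.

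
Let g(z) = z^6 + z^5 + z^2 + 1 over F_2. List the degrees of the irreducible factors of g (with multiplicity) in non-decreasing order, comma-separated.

Roots in F_2: g(0) = 1; g(1) = 0 → root.
Linear factors from roots: (z + 1).
Complete factorization: g(z) = (z + 1)·(z^2 + z + 1)·(z^3 + z^2 + 1).
Factor degrees with multiplicity: 1 + 2 + 3 = 6.

1, 2, 3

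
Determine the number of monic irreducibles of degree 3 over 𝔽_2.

2

x^(2^3) − x is the product of all monic irreducibles of degree dividing 3; Möbius inversion gives N = (1/3) Σ μ(3/d)·2^d.
Divisors of 3: 1, 3; μ(3/d) for each: -1, 1.
Σ = − 2^1 + 2^3 = 6.
N = 6/3 = 2.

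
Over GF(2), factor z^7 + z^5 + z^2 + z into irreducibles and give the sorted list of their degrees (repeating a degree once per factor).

Write f(z) = z^7 + z^5 + z^2 + z.
Roots in GF(2): f(0) = 0 → root; f(1) = 0 → root.
Linear factors from roots: (z), (z + 1).
Complete factorization: f(z) = (z)·(z + 1)·(z^2 + z + 1)·(z^3 + z + 1).
Factor degrees with multiplicity: 1 + 1 + 2 + 3 = 7.

1, 1, 2, 3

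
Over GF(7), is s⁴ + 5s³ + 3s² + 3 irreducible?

Yes

Write P(s) = s⁴ + 5s³ + 3s² + 3.
Check for roots in GF(7): P(0) = 3; P(1) = 5; P(2) = 1; P(3) = 1; P(4) = 4; P(5) = 5; P(6) = 2.
No roots, so no linear factors.
Degree-2 irreducible divisors: test the 21 monic irreducibles of degree 2 over GF(7).
None of them divide P (all give nonzero remainder).
No irreducible factor of degree ≤ 2 exists, so P is irreducible over GF(7).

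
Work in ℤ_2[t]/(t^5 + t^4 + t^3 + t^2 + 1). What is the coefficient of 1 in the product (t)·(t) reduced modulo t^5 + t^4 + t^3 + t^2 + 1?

Multiply in ℤ_2[t]: (t)·(t) = t^2.
Reduced: t^2.

0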